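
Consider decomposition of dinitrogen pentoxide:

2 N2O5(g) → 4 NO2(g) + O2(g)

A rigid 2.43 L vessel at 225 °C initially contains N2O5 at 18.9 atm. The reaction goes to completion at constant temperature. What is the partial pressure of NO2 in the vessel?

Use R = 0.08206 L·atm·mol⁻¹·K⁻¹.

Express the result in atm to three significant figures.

37.8 atm

n(N2O5)₀ = PV/RT = (18.9 × 2.43) / (0.08206 × 498.15) = 1.124 mol
n(NO2) = (4/2) × 1.124 = 2.248 mol
P(NO2) = nRT/V = 2.248 × 0.08206 × 498.15 / 2.43 = 37.82 atm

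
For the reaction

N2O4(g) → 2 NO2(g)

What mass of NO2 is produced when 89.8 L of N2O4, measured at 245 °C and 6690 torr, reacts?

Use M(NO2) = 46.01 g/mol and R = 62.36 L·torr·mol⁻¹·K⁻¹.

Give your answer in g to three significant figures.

n(N2O4) = PV/RT = (6690 × 89.8) / (62.36 × 518.15) = 18.59 mol
n(NO2) = (2/1) × 18.59 = 37.18 mol
m(NO2) = 37.18 × 46.01 = 1711 g

1710 g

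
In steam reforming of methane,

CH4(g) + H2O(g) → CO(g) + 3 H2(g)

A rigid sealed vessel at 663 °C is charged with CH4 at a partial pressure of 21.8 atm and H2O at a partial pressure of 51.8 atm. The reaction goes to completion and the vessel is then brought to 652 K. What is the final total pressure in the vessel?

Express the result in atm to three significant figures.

81.6 atm

Because the vessel is rigid and T is held at 663 °C, work the stoichiometry in partial pressures (P_i = n_iRT/V).
P(H2O) required for 21.8 atm of CH4 = (1/1) × 21.8 = 21.80 atm; available 51.8 atm, so CH4 is limiting.
P(H2O) remaining = 51.8 − (1/1) × 21.8 = 30.00 atm
P(gaseous products) = (1+3)/1 × 21.8 = 87.20 atm
P_total at 663 °C = 30.00 + 87.20 = 117.2 atm
Scaling to 652 K: P = 117.2 × 652/936.15 = 81.63 atm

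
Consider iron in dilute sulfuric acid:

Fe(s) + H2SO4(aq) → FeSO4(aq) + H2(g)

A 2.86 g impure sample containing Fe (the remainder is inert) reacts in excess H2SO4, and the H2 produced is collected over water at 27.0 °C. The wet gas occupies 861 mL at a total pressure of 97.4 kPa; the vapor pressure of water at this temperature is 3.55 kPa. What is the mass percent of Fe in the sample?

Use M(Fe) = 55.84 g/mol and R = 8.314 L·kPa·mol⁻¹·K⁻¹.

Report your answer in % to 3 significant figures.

P(H2) = 97.4 − 3.55 = 93.85 kPa
n(H2) = PV/RT = (93.85 × 0.8610) / (8.314 × 300.15) = 0.03238 mol
n(Fe) = (1/1) × 0.03238 = 0.03238 mol
m(Fe) = 0.03238 × 55.84 = 1.808 g
%Fe = 1.808 / 2.86 × 100 = 63.22%

63.2 %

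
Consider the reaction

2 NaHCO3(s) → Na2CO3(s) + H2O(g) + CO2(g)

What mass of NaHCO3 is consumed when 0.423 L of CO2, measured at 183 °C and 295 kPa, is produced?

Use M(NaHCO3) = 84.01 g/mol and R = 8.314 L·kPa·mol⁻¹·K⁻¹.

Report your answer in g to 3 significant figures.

n(CO2) = PV/RT = (295 × 0.423) / (8.314 × 456.15) = 0.03290 mol
n(NaHCO3) = (2/1) × 0.03290 = 0.06580 mol
m(NaHCO3) = 0.06580 × 84.01 = 5.528 g

5.53 g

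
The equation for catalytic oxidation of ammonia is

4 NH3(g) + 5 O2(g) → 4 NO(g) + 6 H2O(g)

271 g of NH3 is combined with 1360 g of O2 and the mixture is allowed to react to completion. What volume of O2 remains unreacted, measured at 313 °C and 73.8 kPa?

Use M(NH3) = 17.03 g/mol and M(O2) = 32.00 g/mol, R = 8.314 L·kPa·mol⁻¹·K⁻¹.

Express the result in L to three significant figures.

n(NH3) = 271 / 17.03 = 15.91 mol
n(O2) = 1360 / 32.00 = 42.50 mol
For 15.91 mol NH3, stoichiometry requires (5/4) × 15.91 = 19.89 mol O2; 42.50 mol is available, so NH3 is limiting.
n(O2) consumed = (5/4) × 15.91 = 19.89 mol; remaining = 42.50 − 19.89 = 22.61 mol
V(O2) = nRT/P = 22.61 × 8.314 × 586.15 / 73.8 = 1493 L

1490 L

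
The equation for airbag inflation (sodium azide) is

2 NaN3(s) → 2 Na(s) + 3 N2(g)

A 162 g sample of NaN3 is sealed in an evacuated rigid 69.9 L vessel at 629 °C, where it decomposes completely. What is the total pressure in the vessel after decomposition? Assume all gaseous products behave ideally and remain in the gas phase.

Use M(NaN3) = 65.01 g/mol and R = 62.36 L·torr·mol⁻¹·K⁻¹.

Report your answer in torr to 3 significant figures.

3010 torr

n(NaN3) = 162 / 65.01 = 2.492 mol
n(gas produced) = (3/2) × 2.492 = 3.738 mol
P = nRT/V = 3.738 × 62.36 × 902.15 / 69.9 = 3008 torr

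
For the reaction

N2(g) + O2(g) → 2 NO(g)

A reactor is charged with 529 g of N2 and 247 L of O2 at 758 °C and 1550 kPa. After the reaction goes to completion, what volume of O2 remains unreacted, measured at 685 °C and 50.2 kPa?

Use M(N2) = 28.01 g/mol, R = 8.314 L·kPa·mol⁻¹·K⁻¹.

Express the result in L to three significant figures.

4090 L

n(N2) = 529 / 28.01 = 18.89 mol
n(O2) = PV/RT = (1550 × 247) / (8.314 × 1031.15) = 44.66 mol
For 18.89 mol N2, stoichiometry requires (1/1) × 18.89 = 18.89 mol O2; 44.66 mol is available, so N2 is limiting.
n(O2) consumed = (1/1) × 18.89 = 18.89 mol; remaining = 44.66 − 18.89 = 25.77 mol
V(O2) = nRT/P = 25.77 × 8.314 × 958.15 / 50.2 = 4089 L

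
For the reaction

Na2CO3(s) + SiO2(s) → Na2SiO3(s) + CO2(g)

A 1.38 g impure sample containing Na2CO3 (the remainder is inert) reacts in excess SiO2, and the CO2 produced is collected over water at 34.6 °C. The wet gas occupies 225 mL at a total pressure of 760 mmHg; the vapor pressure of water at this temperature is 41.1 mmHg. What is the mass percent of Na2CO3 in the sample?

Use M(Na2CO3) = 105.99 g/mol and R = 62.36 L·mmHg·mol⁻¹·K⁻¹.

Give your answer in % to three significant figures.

64.7 %

P(CO2) = 760 − 41.1 = 718.9 mmHg
n(CO2) = PV/RT = (718.9 × 0.2250) / (62.36 × 307.75) = 0.008428 mol
n(Na2CO3) = (1/1) × 0.008428 = 0.008428 mol
m(Na2CO3) = 0.008428 × 105.99 = 0.8933 g
%Na2CO3 = 0.8933 / 1.38 × 100 = 64.73%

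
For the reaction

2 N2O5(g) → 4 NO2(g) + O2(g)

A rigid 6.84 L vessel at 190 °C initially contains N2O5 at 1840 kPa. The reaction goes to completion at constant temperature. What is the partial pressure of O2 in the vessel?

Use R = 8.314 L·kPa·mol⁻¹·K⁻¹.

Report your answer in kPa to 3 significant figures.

n(N2O5)₀ = PV/RT = (1840 × 6.84) / (8.314 × 463.15) = 3.268 mol
n(O2) = (1/2) × 3.268 = 1.634 mol
P(O2) = nRT/V = 1.634 × 8.314 × 463.15 / 6.84 = 919.9 kPa

920 kPa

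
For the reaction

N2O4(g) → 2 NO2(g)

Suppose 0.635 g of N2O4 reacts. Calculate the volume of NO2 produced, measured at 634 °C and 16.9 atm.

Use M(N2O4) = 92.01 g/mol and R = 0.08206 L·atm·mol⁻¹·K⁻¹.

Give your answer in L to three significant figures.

0.0608 L

n(N2O4) = 0.6350 / 92.01 = 0.006901 mol
n(NO2) = (2/1) × 0.006901 = 0.01380 mol
V = nRT/P = 0.01380 × 0.08206 × 907.15 / 16.9 = 0.06079 L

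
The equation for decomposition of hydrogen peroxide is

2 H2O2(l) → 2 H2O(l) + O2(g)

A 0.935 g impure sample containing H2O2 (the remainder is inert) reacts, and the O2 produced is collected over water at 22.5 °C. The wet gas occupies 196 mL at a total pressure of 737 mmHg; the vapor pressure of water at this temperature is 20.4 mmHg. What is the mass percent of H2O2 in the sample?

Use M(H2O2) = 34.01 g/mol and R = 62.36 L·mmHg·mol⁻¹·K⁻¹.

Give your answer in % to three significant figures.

55.4 %

P(O2) = 737 − 20.4 = 716.6 mmHg
n(O2) = PV/RT = (716.6 × 0.1960) / (62.36 × 295.65) = 0.007618 mol
n(H2O2) = (2/1) × 0.007618 = 0.01524 mol
m(H2O2) = 0.01524 × 34.01 = 0.5183 g
%H2O2 = 0.5183 / 0.935 × 100 = 55.43%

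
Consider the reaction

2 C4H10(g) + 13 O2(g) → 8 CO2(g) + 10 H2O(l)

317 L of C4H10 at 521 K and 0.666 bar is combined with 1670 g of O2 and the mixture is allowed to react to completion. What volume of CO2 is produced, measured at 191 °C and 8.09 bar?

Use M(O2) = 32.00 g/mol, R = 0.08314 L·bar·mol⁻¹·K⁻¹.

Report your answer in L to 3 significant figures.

93.0 L

n(C4H10) = PV/RT = (0.666 × 317) / (0.08314 × 521) = 4.874 mol
n(O2) = 1670 / 32.00 = 52.19 mol
For 4.874 mol C4H10, stoichiometry requires (13/2) × 4.874 = 31.68 mol O2; 52.19 mol is available, so C4H10 is limiting.
n(CO2) = (8/2) × 4.874 = 19.50 mol
V(CO2) = nRT/P = 19.50 × 0.08314 × 464.15 / 8.09 = 93.02 L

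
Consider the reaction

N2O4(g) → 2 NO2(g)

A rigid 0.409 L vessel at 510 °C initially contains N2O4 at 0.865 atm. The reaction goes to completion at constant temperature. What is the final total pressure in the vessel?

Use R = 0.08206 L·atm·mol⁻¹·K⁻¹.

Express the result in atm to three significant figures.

At constant T and V, P ∝ n(gas): 1 mol gas → 2 mol gas.
P_final = (2/1) × 0.865 = 1.730 atm

1.73 atm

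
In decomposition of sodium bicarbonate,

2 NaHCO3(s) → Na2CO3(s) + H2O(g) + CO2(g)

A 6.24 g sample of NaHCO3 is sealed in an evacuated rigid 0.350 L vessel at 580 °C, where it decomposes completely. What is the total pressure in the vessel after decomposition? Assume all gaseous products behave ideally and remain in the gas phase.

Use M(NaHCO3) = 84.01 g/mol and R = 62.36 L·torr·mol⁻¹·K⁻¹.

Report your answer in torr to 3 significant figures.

11300 torr

n(NaHCO3) = 6.24 / 84.01 = 0.07428 mol
n(gas produced) = (2/2) × 0.07428 = 0.07428 mol
P = nRT/V = 0.07428 × 62.36 × 853.15 / 0.350 = 11290 torr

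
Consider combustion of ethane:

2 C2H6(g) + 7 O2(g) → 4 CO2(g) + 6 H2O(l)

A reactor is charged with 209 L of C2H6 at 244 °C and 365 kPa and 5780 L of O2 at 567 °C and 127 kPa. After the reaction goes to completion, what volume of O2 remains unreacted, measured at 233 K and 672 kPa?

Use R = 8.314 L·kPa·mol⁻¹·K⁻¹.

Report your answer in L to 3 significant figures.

n(C2H6) = PV/RT = (365 × 209) / (8.314 × 517.15) = 17.74 mol
n(O2) = PV/RT = (127 × 5780) / (8.314 × 840.15) = 105.1 mol
For 17.74 mol C2H6, stoichiometry requires (7/2) × 17.74 = 62.09 mol O2; 105.1 mol is available, so C2H6 is limiting.
n(O2) consumed = (7/2) × 17.74 = 62.09 mol; remaining = 105.1 − 62.09 = 43.01 mol
V(O2) = nRT/P = 43.01 × 8.314 × 233 / 672 = 124.0 L

124 L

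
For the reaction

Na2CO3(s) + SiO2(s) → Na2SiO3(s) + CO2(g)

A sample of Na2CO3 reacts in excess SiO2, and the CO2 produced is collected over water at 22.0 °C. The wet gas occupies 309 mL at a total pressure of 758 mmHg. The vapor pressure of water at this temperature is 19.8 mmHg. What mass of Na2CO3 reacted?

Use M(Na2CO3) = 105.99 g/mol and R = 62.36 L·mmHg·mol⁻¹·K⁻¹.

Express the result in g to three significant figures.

1.31 g

P(CO2) = 758 − 19.8 = 738.2 mmHg
n(CO2) = PV/RT = (738.2 × 0.3090) / (62.36 × 295.15) = 0.01239 mol
n(Na2CO3) = (1/1) × 0.01239 = 0.01239 mol
m(Na2CO3) = 0.01239 × 105.99 = 1.313 g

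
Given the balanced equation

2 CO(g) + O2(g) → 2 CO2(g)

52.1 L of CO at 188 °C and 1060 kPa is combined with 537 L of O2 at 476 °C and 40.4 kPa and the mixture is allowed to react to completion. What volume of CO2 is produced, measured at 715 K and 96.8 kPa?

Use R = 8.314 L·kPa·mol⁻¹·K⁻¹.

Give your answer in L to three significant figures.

n(CO) = PV/RT = (1060 × 52.1) / (8.314 × 461.15) = 14.40 mol
n(O2) = PV/RT = (40.4 × 537) / (8.314 × 749.15) = 3.483 mol
For 14.40 mol CO, stoichiometry requires (1/2) × 14.40 = 7.200 mol O2; 3.483 mol is available, so O2 is limiting.
n(CO2) = (2/1) × 3.483 = 6.966 mol
V(CO2) = nRT/P = 6.966 × 8.314 × 715 / 96.8 = 427.8 L

428 L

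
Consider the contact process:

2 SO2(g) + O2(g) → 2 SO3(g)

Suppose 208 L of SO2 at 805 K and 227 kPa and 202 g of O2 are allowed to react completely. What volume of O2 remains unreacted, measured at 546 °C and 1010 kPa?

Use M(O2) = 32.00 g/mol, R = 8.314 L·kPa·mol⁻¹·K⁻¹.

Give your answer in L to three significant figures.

n(SO2) = PV/RT = (227 × 208) / (8.314 × 805) = 7.055 mol
n(O2) = 202 / 32.00 = 6.312 mol
For 7.055 mol SO2, stoichiometry requires (1/2) × 7.055 = 3.527 mol O2; 6.312 mol is available, so SO2 is limiting.
n(O2) consumed = (1/2) × 7.055 = 3.527 mol; remaining = 6.312 − 3.527 = 2.785 mol
V(O2) = nRT/P = 2.785 × 8.314 × 819.15 / 1010 = 18.78 L

18.8 L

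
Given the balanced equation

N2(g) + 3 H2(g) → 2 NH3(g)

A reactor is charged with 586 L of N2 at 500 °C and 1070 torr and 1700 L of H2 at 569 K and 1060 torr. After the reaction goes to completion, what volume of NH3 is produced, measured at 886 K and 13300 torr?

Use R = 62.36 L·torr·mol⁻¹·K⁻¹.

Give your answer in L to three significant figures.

108 L

n(N2) = PV/RT = (1070 × 586) / (62.36 × 773.15) = 13.01 mol
n(H2) = PV/RT = (1060 × 1700) / (62.36 × 569) = 50.79 mol
For 13.01 mol N2, stoichiometry requires (3/1) × 13.01 = 39.03 mol H2; 50.79 mol is available, so N2 is limiting.
n(NH3) = (2/1) × 13.01 = 26.02 mol
V(NH3) = nRT/P = 26.02 × 62.36 × 886 / 13300 = 108.1 L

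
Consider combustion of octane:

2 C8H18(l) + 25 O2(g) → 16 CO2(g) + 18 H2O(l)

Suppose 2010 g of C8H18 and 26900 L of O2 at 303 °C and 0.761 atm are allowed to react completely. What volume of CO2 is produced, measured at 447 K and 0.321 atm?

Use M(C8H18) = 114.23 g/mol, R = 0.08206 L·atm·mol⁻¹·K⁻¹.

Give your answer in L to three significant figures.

n(C8H18) = 2010 / 114.23 = 17.60 mol
n(O2) = PV/RT = (0.761 × 26900) / (0.08206 × 576.15) = 433.0 mol
For 17.60 mol C8H18, stoichiometry requires (25/2) × 17.60 = 220.0 mol O2; 433.0 mol is available, so C8H18 is limiting.
n(CO2) = (16/2) × 17.60 = 140.8 mol
V(CO2) = nRT/P = 140.8 × 0.08206 × 447 / 0.321 = 16090 L

16100 L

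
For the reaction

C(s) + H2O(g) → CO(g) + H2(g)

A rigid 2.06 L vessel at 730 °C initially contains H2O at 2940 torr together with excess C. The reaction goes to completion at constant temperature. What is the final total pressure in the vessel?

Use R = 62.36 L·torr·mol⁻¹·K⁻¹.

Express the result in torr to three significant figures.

5880 torr

Since T and V are fixed, P_final/P_initial = n_final/n_initial = 2/1.
P_final = (2/1) × 2940 = 5880 torr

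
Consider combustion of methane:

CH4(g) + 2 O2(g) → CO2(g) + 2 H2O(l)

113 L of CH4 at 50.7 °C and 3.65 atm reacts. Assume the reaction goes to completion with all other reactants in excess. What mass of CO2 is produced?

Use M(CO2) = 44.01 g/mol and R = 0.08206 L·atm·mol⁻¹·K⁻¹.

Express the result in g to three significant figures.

n(CH4) = PV/RT = (3.65 × 113) / (0.08206 × 323.85) = 15.52 mol
n(CO2) = (1/1) × 15.52 = 15.52 mol
m(CO2) = 15.52 × 44.01 = 683.0 g

683 g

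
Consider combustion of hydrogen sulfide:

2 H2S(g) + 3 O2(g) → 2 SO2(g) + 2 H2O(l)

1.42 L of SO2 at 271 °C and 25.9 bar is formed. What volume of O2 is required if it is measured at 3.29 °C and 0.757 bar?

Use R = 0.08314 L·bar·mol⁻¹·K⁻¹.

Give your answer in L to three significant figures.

37.0 L

n(SO2) = PV/RT = (25.9 × 1.42) / (0.08314 × 544.15) = 0.8129 mol
n(O2) = (3/2) × 0.8129 = 1.219 mol
V = nRT/P = 1.219 × 0.08314 × 276.44 / 0.757 = 37.01 L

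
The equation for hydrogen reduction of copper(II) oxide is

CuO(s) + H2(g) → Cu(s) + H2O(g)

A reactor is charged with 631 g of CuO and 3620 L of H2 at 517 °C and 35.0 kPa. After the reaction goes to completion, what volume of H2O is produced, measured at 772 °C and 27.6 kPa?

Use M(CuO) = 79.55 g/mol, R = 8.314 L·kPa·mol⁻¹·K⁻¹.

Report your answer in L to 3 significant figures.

n(CuO) = 631 / 79.55 = 7.932 mol
n(H2) = PV/RT = (35.0 × 3620) / (8.314 × 790.15) = 19.29 mol
For 7.932 mol CuO, stoichiometry requires (1/1) × 7.932 = 7.932 mol H2; 19.29 mol is available, so CuO is limiting.
n(H2O) = (1/1) × 7.932 = 7.932 mol
V(H2O) = nRT/P = 7.932 × 8.314 × 1045.15 / 27.6 = 2497 L

2500 L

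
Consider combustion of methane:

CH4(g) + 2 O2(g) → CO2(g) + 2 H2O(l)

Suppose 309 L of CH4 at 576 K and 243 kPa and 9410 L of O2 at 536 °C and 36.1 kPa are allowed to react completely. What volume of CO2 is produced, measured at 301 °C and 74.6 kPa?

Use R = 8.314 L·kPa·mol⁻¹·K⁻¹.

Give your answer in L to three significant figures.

1000 L

n(CH4) = PV/RT = (243 × 309) / (8.314 × 576) = 15.68 mol
n(O2) = PV/RT = (36.1 × 9410) / (8.314 × 809.15) = 50.50 mol
For 15.68 mol CH4, stoichiometry requires (2/1) × 15.68 = 31.36 mol O2; 50.50 mol is available, so CH4 is limiting.
n(CO2) = (1/1) × 15.68 = 15.68 mol
V(CO2) = nRT/P = 15.68 × 8.314 × 574.15 / 74.6 = 1003 L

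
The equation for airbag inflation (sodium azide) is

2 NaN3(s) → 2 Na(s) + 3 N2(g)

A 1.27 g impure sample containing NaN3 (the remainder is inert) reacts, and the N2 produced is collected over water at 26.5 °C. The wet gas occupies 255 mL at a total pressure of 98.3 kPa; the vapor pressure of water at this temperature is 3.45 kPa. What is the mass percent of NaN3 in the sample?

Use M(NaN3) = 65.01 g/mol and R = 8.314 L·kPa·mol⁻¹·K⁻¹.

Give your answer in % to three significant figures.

P(N2) = 98.3 − 3.45 = 94.85 kPa
n(N2) = PV/RT = (94.85 × 0.2550) / (8.314 × 299.65) = 0.009709 mol
n(NaN3) = (2/3) × 0.009709 = 0.006473 mol
m(NaN3) = 0.006473 × 65.01 = 0.4208 g
%NaN3 = 0.4208 / 1.27 × 100 = 33.13%

33.1 %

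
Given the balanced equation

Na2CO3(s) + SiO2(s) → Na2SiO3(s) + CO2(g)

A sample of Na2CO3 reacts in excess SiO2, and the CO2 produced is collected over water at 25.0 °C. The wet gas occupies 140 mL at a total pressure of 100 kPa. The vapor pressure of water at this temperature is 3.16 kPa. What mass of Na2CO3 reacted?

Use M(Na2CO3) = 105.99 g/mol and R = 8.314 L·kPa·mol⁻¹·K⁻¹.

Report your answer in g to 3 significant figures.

0.580 g

P(CO2) = 100 − 3.16 = 96.84 kPa
n(CO2) = PV/RT = (96.84 × 0.1400) / (8.314 × 298.15) = 0.005469 mol
n(Na2CO3) = (1/1) × 0.005469 = 0.005469 mol
m(Na2CO3) = 0.005469 × 105.99 = 0.5797 g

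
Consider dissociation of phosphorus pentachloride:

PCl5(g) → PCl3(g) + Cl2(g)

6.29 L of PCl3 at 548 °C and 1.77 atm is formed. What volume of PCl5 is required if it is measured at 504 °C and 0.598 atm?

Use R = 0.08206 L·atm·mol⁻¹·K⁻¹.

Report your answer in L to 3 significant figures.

n(PCl3) = PV/RT = (1.77 × 6.29) / (0.08206 × 821.15) = 0.1652 mol
n(PCl5) = (1/1) × 0.1652 = 0.1652 mol
V = nRT/P = 0.1652 × 0.08206 × 777.15 / 0.598 = 17.62 L

17.6 L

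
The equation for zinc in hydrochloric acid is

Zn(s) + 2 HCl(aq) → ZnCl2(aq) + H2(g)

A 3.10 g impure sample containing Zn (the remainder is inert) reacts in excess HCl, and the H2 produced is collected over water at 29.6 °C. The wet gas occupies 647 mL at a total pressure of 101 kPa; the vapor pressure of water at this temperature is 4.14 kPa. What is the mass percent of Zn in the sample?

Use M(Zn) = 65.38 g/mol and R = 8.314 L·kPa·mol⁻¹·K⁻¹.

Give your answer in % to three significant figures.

P(H2) = 101 − 4.14 = 96.86 kPa
n(H2) = PV/RT = (96.86 × 0.6470) / (8.314 × 302.75) = 0.02490 mol
n(Zn) = (1/1) × 0.02490 = 0.02490 mol
m(Zn) = 0.02490 × 65.38 = 1.628 g
%Zn = 1.628 / 3.10 × 100 = 52.52%

52.5 %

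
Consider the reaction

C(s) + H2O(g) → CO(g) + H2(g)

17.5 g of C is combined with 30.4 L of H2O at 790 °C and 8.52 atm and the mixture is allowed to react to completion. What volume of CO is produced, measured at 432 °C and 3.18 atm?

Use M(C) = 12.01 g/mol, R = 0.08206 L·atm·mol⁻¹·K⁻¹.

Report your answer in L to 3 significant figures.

26.5 L

n(C) = 17.5 / 12.01 = 1.457 mol
n(H2O) = PV/RT = (8.52 × 30.4) / (0.08206 × 1063.15) = 2.969 mol
For 1.457 mol C, stoichiometry requires (1/1) × 1.457 = 1.457 mol H2O; 2.969 mol is available, so C is limiting.
n(CO) = (1/1) × 1.457 = 1.457 mol
V(CO) = nRT/P = 1.457 × 0.08206 × 705.15 / 3.18 = 26.51 L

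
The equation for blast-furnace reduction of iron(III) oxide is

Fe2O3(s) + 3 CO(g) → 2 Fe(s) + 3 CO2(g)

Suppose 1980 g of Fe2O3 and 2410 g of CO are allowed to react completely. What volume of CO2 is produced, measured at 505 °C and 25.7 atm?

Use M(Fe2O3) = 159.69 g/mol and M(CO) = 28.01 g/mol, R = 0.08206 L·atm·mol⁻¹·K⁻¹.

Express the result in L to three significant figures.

92.4 L

n(Fe2O3) = 1980 / 159.69 = 12.40 mol
n(CO) = 2410 / 28.01 = 86.04 mol
For 12.40 mol Fe2O3, stoichiometry requires (3/1) × 12.40 = 37.20 mol CO; 86.04 mol is available, so Fe2O3 is limiting.
n(CO2) = (3/1) × 12.40 = 37.20 mol
V(CO2) = nRT/P = 37.20 × 0.08206 × 778.15 / 25.7 = 92.43 L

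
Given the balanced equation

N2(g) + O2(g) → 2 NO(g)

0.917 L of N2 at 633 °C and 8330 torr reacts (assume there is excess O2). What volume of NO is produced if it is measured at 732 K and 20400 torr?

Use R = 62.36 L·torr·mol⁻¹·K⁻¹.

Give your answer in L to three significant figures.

n(N2) = PV/RT = (8330 × 0.917) / (62.36 × 906.15) = 0.1352 mol
n(NO) = (2/1) × 0.1352 = 0.2704 mol
V = nRT/P = 0.2704 × 62.36 × 732 / 20400 = 0.6051 L

0.605 L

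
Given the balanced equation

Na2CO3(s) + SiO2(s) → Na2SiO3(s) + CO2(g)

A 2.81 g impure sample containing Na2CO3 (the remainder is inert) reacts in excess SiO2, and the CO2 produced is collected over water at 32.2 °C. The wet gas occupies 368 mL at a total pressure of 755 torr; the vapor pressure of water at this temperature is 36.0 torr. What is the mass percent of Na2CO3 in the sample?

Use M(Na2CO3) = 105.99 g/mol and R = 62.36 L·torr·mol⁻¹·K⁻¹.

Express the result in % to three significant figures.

P(CO2) = 755 − 36.0 = 719.0 torr
n(CO2) = PV/RT = (719.0 × 0.3680) / (62.36 × 305.35) = 0.01390 mol
n(Na2CO3) = (1/1) × 0.01390 = 0.01390 mol
m(Na2CO3) = 0.01390 × 105.99 = 1.473 g
%Na2CO3 = 1.473 / 2.81 × 100 = 52.42%

52.4 %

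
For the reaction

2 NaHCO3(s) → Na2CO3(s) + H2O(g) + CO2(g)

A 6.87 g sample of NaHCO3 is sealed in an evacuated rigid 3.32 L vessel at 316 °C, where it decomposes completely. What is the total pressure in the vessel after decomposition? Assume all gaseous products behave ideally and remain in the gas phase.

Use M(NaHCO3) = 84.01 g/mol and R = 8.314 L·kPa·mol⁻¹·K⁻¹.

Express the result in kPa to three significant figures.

121 kPa

n(NaHCO3) = 6.87 / 84.01 = 0.08178 mol
n(gas produced) = (2/2) × 0.08178 = 0.08178 mol
P = nRT/V = 0.08178 × 8.314 × 589.15 / 3.32 = 120.7 kPa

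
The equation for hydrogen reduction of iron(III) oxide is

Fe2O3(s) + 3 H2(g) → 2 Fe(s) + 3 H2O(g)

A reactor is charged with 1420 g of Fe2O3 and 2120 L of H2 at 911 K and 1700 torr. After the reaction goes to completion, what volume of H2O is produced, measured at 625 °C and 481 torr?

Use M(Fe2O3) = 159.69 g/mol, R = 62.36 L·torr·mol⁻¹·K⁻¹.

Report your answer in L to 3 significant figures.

n(Fe2O3) = 1420 / 159.69 = 8.892 mol
n(H2) = PV/RT = (1700 × 2120) / (62.36 × 911) = 63.44 mol
For 8.892 mol Fe2O3, stoichiometry requires (3/1) × 8.892 = 26.68 mol H2; 63.44 mol is available, so Fe2O3 is limiting.
n(H2O) = (3/1) × 8.892 = 26.68 mol
V(H2O) = nRT/P = 26.68 × 62.36 × 898.15 / 481 = 3107 L

3110 L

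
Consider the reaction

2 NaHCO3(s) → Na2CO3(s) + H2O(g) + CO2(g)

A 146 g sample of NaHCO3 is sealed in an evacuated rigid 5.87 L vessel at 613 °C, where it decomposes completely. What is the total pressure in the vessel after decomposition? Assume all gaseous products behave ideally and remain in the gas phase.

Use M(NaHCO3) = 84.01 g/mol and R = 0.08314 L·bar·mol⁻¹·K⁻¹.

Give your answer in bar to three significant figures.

21.8 bar

n(NaHCO3) = 146 / 84.01 = 1.738 mol
n(gas produced) = (2/2) × 1.738 = 1.738 mol
P = nRT/V = 1.738 × 0.08314 × 886.15 / 5.87 = 21.81 bar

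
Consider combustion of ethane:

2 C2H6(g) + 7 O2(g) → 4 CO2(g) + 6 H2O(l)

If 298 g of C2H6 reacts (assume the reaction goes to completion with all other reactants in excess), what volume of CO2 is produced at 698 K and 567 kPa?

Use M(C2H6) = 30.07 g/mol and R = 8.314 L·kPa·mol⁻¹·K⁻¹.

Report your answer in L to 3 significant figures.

n(C2H6) = 298.0 / 30.07 = 9.910 mol
n(CO2) = (4/2) × 9.910 = 19.82 mol
V = nRT/P = 19.82 × 8.314 × 698 / 567 = 202.9 L

203 L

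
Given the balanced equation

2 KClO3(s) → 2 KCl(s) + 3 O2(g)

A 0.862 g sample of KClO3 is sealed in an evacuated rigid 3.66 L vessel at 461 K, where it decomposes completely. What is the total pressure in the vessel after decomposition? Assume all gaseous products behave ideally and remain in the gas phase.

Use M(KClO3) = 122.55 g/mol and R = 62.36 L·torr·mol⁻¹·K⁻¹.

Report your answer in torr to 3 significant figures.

n(KClO3) = 0.862 / 122.55 = 0.007034 mol
n(gas produced) = (3/2) × 0.007034 = 0.01055 mol
P = nRT/V = 0.01055 × 62.36 × 461 / 3.66 = 82.87 torr

82.9 torr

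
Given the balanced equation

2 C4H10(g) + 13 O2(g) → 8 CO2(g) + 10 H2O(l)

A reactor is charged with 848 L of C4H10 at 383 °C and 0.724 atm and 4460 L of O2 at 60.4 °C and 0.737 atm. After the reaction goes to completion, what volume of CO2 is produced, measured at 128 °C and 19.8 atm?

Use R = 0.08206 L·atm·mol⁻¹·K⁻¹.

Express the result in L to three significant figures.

75.8 L

n(C4H10) = PV/RT = (0.724 × 848) / (0.08206 × 656.15) = 11.40 mol
n(O2) = PV/RT = (0.737 × 4460) / (0.08206 × 333.55) = 120.1 mol
For 11.40 mol C4H10, stoichiometry requires (13/2) × 11.40 = 74.10 mol O2; 120.1 mol is available, so C4H10 is limiting.
n(CO2) = (8/2) × 11.40 = 45.60 mol
V(CO2) = nRT/P = 45.60 × 0.08206 × 401.15 / 19.8 = 75.81 L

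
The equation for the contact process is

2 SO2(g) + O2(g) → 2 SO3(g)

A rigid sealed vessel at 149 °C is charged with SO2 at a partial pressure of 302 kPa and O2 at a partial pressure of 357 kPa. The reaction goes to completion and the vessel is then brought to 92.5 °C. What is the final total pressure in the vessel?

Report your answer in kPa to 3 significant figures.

440 kPa

With V and T fixed, P_i ∝ n_i, so the mole ratios apply directly to partial pressures at 149 °C.
P(O2) required for 302 kPa of SO2 = (1/2) × 302 = 151.0 kPa; available 357 kPa, so SO2 is limiting.
P(O2) remaining = 357 − (1/2) × 302 = 206.0 kPa
P(gaseous products) = (2)/2 × 302 = 302.0 kPa
P_total at 149 °C = 206.0 + 302.0 = 508.0 kPa
Scaling to 92.5 °C: P = 508.0 × 365.65/422.15 = 440.0 kPa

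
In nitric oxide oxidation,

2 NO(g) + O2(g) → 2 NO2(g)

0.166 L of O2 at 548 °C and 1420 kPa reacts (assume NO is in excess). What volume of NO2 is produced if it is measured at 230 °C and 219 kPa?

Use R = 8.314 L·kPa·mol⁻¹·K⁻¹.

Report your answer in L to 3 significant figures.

1.32 L

n(O2) = PV/RT = (1420 × 0.166) / (8.314 × 821.15) = 0.03453 mol
n(NO2) = (2/1) × 0.03453 = 0.06906 mol
V = nRT/P = 0.06906 × 8.314 × 503.15 / 219 = 1.319 L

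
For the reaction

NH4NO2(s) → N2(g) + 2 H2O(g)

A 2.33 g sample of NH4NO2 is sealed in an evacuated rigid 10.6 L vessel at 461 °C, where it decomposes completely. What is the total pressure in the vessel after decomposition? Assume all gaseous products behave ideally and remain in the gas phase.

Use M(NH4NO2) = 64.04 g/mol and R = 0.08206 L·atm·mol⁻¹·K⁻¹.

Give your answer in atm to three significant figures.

0.620 atm

n(NH4NO2) = 2.33 / 64.04 = 0.03638 mol
n(gas produced) = (3/1) × 0.03638 = 0.1091 mol
P = nRT/V = 0.1091 × 0.08206 × 734.15 / 10.6 = 0.6201 atm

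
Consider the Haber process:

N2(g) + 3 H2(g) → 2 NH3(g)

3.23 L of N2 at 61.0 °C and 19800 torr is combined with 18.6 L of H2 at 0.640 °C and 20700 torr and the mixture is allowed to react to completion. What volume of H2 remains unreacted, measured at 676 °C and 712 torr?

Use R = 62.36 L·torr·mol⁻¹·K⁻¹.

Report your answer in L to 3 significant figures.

n(N2) = PV/RT = (19800 × 3.23) / (62.36 × 334.15) = 3.069 mol
n(H2) = PV/RT = (20700 × 18.6) / (62.36 × 273.79) = 22.55 mol
For 3.069 mol N2, stoichiometry requires (3/1) × 3.069 = 9.207 mol H2; 22.55 mol is available, so N2 is limiting.
n(H2) consumed = (3/1) × 3.069 = 9.207 mol; remaining = 22.55 − 9.207 = 13.34 mol
V(H2) = nRT/P = 13.34 × 62.36 × 949.15 / 712 = 1109 L

1110 L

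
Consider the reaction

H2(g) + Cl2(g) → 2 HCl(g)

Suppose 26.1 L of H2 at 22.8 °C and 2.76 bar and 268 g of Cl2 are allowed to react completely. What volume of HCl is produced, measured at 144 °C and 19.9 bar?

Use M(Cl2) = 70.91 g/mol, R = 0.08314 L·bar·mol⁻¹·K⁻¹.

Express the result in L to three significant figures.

10.2 L

n(H2) = PV/RT = (2.76 × 26.1) / (0.08314 × 295.95) = 2.928 mol
n(Cl2) = 268 / 70.91 = 3.779 mol
For 2.928 mol H2, stoichiometry requires (1/1) × 2.928 = 2.928 mol Cl2; 3.779 mol is available, so H2 is limiting.
n(HCl) = (2/1) × 2.928 = 5.856 mol
V(HCl) = nRT/P = 5.856 × 0.08314 × 417.15 / 19.9 = 10.21 L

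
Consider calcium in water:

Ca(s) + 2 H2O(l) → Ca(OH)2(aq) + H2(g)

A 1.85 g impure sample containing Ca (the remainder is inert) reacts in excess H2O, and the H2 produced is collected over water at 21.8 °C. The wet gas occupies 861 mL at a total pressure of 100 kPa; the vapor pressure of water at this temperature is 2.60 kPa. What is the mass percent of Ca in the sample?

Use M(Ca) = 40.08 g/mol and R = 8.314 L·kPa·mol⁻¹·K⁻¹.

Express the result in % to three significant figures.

P(H2) = 100 − 2.60 = 97.40 kPa
n(H2) = PV/RT = (97.40 × 0.8610) / (8.314 × 294.95) = 0.03420 mol
n(Ca) = (1/1) × 0.03420 = 0.03420 mol
m(Ca) = 0.03420 × 40.08 = 1.371 g
%Ca = 1.371 / 1.85 × 100 = 74.11%

74.1 %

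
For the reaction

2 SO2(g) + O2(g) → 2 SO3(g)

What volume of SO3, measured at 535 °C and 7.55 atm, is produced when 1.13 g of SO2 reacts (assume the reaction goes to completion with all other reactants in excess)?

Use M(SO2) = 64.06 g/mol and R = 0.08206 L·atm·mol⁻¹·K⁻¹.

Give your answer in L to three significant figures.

0.155 L

n(SO2) = 1.130 / 64.06 = 0.01764 mol
n(SO3) = (2/2) × 0.01764 = 0.01764 mol
V = nRT/P = 0.01764 × 0.08206 × 808.15 / 7.55 = 0.1549 L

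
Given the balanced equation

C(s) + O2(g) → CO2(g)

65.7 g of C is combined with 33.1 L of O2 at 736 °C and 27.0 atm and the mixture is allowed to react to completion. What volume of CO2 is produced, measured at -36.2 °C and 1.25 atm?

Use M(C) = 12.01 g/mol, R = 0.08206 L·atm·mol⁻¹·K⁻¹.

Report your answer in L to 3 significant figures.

n(C) = 65.7 / 12.01 = 5.470 mol
n(O2) = PV/RT = (27.0 × 33.1) / (0.08206 × 1009.15) = 10.79 mol
For 5.470 mol C, stoichiometry requires (1/1) × 5.470 = 5.470 mol O2; 10.79 mol is available, so C is limiting.
n(CO2) = (1/1) × 5.470 = 5.470 mol
V(CO2) = nRT/P = 5.470 × 0.08206 × 236.95 / 1.25 = 85.09 L

85.1 L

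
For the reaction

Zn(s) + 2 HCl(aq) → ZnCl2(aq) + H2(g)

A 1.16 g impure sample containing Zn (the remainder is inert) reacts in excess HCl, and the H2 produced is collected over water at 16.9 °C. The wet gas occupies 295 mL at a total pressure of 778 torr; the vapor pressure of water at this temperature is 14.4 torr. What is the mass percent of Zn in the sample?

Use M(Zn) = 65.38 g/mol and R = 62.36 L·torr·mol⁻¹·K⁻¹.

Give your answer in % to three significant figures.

70.2 %

P(H2) = 778 − 14.4 = 763.6 torr
n(H2) = PV/RT = (763.6 × 0.2950) / (62.36 × 290.05) = 0.01245 mol
n(Zn) = (1/1) × 0.01245 = 0.01245 mol
m(Zn) = 0.01245 × 65.38 = 0.8140 g
%Zn = 0.8140 / 1.16 × 100 = 70.17%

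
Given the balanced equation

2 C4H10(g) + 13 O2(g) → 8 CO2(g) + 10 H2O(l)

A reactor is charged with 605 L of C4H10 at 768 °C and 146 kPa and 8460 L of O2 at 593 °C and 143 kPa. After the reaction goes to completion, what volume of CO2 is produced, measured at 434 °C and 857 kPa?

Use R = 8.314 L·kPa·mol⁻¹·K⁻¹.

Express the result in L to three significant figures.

n(C4H10) = PV/RT = (146 × 605) / (8.314 × 1041.15) = 10.20 mol
n(O2) = PV/RT = (143 × 8460) / (8.314 × 866.15) = 168.0 mol
For 10.20 mol C4H10, stoichiometry requires (13/2) × 10.20 = 66.30 mol O2; 168.0 mol is available, so C4H10 is limiting.
n(CO2) = (8/2) × 10.20 = 40.80 mol
V(CO2) = nRT/P = 40.80 × 8.314 × 707.15 / 857 = 279.9 L

280 L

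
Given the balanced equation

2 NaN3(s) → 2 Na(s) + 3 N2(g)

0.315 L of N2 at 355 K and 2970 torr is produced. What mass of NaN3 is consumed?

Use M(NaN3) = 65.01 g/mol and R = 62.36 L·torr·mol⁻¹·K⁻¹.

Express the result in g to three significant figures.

1.83 g

n(N2) = PV/RT = (2970 × 0.315) / (62.36 × 355) = 0.04226 mol
n(NaN3) = (2/3) × 0.04226 = 0.02817 mol
m(NaN3) = 0.02817 × 65.01 = 1.831 g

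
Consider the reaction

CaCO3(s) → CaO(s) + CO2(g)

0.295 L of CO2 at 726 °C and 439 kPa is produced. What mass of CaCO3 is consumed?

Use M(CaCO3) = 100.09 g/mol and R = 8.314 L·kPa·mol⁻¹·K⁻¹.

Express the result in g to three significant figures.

n(CO2) = PV/RT = (439 × 0.295) / (8.314 × 999.15) = 0.01559 mol
n(CaCO3) = (1/1) × 0.01559 = 0.01559 mol
m(CaCO3) = 0.01559 × 100.09 = 1.560 g

1.56 g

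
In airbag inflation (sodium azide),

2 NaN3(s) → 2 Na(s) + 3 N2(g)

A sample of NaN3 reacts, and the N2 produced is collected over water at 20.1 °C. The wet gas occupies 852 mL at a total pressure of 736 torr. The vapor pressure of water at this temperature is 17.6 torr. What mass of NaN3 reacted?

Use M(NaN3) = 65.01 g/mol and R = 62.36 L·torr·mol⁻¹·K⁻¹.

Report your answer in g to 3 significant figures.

P(N2) = 736 − 17.6 = 718.4 torr
n(N2) = PV/RT = (718.4 × 0.8520) / (62.36 × 293.25) = 0.03347 mol
n(NaN3) = (2/3) × 0.03347 = 0.02231 mol
m(NaN3) = 0.02231 × 65.01 = 1.450 g

1.45 g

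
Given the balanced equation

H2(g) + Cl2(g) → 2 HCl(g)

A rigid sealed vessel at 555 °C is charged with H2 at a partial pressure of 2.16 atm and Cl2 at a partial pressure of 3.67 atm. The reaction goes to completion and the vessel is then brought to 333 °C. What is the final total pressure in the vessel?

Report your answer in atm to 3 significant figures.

At constant V, partial pressures at 555 °C are proportional to moles, so apply stoichiometry directly to pressures.
P(Cl2) required for 2.16 atm of H2 = (1/1) × 2.16 = 2.160 atm; available 3.67 atm, so H2 is limiting.
P(Cl2) remaining = 3.67 − (1/1) × 2.16 = 1.510 atm
P(gaseous products) = (2)/1 × 2.16 = 4.320 atm
P_total at 555 °C = 1.510 + 4.320 = 5.830 atm
Scaling to 333 °C: P = 5.830 × 606.15/828.15 = 4.267 atm

4.27 atm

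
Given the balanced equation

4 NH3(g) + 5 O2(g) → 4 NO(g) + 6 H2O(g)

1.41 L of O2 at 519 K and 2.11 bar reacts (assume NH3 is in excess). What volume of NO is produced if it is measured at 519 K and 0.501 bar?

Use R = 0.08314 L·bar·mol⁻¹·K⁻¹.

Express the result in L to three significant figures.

4.75 L

n(O2) = PV/RT = (2.11 × 1.41) / (0.08314 × 519) = 0.06895 mol
n(NO) = (4/5) × 0.06895 = 0.05516 mol
V = nRT/P = 0.05516 × 0.08314 × 519 / 0.501 = 4.751 L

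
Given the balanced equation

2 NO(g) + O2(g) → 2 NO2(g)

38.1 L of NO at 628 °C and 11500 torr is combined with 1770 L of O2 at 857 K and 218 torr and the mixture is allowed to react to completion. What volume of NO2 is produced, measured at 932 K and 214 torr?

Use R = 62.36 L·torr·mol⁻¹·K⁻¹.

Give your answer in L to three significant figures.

n(NO) = PV/RT = (11500 × 38.1) / (62.36 × 901.15) = 7.797 mol
n(O2) = PV/RT = (218 × 1770) / (62.36 × 857) = 7.220 mol
For 7.797 mol NO, stoichiometry requires (1/2) × 7.797 = 3.898 mol O2; 7.220 mol is available, so NO is limiting.
n(NO2) = (2/2) × 7.797 = 7.797 mol
V(NO2) = nRT/P = 7.797 × 62.36 × 932 / 214 = 2118 L

2120 L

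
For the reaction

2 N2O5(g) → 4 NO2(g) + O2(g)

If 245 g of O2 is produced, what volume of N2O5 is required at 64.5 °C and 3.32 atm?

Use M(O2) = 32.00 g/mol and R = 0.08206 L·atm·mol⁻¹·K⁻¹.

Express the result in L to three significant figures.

128 L

n(O2) = 245.0 / 32.00 = 7.656 mol
n(N2O5) = (2/1) × 7.656 = 15.31 mol
V = nRT/P = 15.31 × 0.08206 × 337.65 / 3.32 = 127.8 L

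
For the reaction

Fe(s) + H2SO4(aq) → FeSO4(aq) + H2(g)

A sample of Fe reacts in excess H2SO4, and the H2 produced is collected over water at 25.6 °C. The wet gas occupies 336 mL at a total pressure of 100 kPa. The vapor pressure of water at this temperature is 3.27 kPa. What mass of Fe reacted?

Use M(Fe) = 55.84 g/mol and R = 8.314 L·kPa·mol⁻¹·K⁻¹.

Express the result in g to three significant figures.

0.731 g

P(H2) = 100 − 3.27 = 96.73 kPa
n(H2) = PV/RT = (96.73 × 0.3360) / (8.314 × 298.75) = 0.01309 mol
n(Fe) = (1/1) × 0.01309 = 0.01309 mol
m(Fe) = 0.01309 × 55.84 = 0.7309 g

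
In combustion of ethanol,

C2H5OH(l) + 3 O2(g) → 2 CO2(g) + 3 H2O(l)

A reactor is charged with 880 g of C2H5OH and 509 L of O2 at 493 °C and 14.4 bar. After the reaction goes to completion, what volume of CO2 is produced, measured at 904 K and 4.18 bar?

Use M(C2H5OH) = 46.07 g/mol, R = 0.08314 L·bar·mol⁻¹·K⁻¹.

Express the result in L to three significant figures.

n(C2H5OH) = 880 / 46.07 = 19.10 mol
n(O2) = PV/RT = (14.4 × 509) / (0.08314 × 766.15) = 115.1 mol
For 19.10 mol C2H5OH, stoichiometry requires (3/1) × 19.10 = 57.30 mol O2; 115.1 mol is available, so C2H5OH is limiting.
n(CO2) = (2/1) × 19.10 = 38.20 mol
V(CO2) = nRT/P = 38.20 × 0.08314 × 904 / 4.18 = 686.9 L

687 L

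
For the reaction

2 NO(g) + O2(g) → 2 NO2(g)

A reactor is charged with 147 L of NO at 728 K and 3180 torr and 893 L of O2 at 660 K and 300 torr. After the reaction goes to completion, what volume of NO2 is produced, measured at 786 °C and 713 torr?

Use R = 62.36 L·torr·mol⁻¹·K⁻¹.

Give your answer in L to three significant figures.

954 L

n(NO) = PV/RT = (3180 × 147) / (62.36 × 728) = 10.30 mol
n(O2) = PV/RT = (300 × 893) / (62.36 × 660) = 6.509 mol
For 10.30 mol NO, stoichiometry requires (1/2) × 10.30 = 5.150 mol O2; 6.509 mol is available, so NO is limiting.
n(NO2) = (2/2) × 10.30 = 10.30 mol
V(NO2) = nRT/P = 10.30 × 62.36 × 1059.15 / 713 = 954.1 L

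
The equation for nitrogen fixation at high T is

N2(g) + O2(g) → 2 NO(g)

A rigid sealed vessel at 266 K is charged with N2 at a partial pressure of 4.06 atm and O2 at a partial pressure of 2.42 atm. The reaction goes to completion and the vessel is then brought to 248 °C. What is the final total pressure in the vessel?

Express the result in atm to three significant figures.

12.7 atm

Because the vessel is rigid and T is held at 266 K, work the stoichiometry in partial pressures (P_i = n_iRT/V).
P(O2) required for 4.06 atm of N2 = (1/1) × 4.06 = 4.060 atm; available 2.42 atm, so O2 is limiting.
P(N2) remaining = 4.06 − (1/1) × 2.42 = 1.640 atm
P(gaseous products) = (2)/1 × 2.42 = 4.840 atm
P_total at 266 K = 1.640 + 4.840 = 6.480 atm
Scaling to 248 °C: P = 6.480 × 521.15/266 = 12.70 atm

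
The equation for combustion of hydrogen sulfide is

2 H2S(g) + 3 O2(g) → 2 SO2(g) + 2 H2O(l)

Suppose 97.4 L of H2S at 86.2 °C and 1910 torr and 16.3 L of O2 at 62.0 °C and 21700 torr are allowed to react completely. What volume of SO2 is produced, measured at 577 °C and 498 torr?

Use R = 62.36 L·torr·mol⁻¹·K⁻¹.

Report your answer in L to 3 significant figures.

n(H2S) = PV/RT = (1910 × 97.4) / (62.36 × 359.35) = 8.302 mol
n(O2) = PV/RT = (21700 × 16.3) / (62.36 × 335.15) = 16.92 mol
For 8.302 mol H2S, stoichiometry requires (3/2) × 8.302 = 12.45 mol O2; 16.92 mol is available, so H2S is limiting.
n(SO2) = (2/2) × 8.302 = 8.302 mol
V(SO2) = nRT/P = 8.302 × 62.36 × 850.15 / 498 = 883.8 L

884 L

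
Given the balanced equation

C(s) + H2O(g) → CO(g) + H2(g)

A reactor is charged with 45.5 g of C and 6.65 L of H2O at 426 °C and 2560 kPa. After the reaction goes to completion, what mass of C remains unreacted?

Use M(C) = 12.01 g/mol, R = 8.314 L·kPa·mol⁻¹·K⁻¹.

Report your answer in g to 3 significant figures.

n(C) = 45.5 / 12.01 = 3.789 mol
n(H2O) = PV/RT = (2560 × 6.65) / (8.314 × 699.15) = 2.929 mol
For 3.789 mol C, stoichiometry requires (1/1) × 3.789 = 3.789 mol H2O; 2.929 mol is available, so H2O is limiting.
n(C) consumed = (1/1) × 2.929 = 2.929 mol; remaining = 3.789 − 2.929 = 0.8600 mol
m(C) = 0.8600 × 12.01 = 10.33 g

10.3 g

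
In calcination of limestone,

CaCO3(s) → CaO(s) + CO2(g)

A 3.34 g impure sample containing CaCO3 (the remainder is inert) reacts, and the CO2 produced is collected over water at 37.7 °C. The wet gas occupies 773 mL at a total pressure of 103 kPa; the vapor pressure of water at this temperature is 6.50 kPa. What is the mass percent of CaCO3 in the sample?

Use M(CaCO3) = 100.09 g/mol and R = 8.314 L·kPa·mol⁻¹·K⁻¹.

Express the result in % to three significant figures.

86.5 %

P(CO2) = 103 − 6.50 = 96.50 kPa
n(CO2) = PV/RT = (96.50 × 0.7730) / (8.314 × 310.85) = 0.02886 mol
n(CaCO3) = (1/1) × 0.02886 = 0.02886 mol
m(CaCO3) = 0.02886 × 100.09 = 2.889 g
%CaCO3 = 2.889 / 3.34 × 100 = 86.50%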